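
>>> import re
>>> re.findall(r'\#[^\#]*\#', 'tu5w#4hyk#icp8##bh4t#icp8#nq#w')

['#4hyk#', '##', '#icp8#']

Scanning left to right: at [4:10] → '#4hyk#'; at [14:16] → '##'; at [20:26] → '#icp8#'.
No capturing groups, so `findall` returns the 3 full match strings.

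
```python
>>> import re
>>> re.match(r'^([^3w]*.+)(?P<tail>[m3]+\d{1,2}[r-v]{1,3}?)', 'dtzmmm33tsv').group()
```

This matches anchored at the start of the string; then zero or more of any character except [3w], then one or more of any character (captured); then one or more of one of [m3], then 1 to 2 of a digit, then 1 to 3 of a character in [r-v] (lazy) (captured as 'tail').
With the lazy modifier that quantifier settles for the fewest repetitions that let the rest of the pattern succeed (the atoms after it are unaffected and can still be greedy).
With `match`, the pattern is implicitly anchored at the beginning.
The match spans [0:9] → 'dtzmmm33t'.
Captured: group 1 = 'dtzmmm', group 2 = '33t'.

'dtzmmm33t'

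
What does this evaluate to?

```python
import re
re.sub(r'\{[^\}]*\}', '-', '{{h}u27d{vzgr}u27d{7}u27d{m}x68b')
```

Matches: at [0:4] → '{{h}'; at [8:14] → '{vzgr}'; at [18:21] → '{7}'; at [25:28] → '{m}'.
Each match is replaced by '-'.

'-u27d-u27d-u27d-x68b'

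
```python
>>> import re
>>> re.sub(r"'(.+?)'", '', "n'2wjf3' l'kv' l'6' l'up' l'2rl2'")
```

Each match is replaced by ''.

'n l l l l'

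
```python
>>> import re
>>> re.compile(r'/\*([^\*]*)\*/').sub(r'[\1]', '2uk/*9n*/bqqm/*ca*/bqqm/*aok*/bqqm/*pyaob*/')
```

'2uk[9n]bqqm[ca]bqqm[aok]bqqm[pyaob]'

The replacement refers to a captured group, so each match is rewritten using its own captured text.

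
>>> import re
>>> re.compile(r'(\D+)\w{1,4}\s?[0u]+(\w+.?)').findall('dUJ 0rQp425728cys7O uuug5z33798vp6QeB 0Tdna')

[('dU', 'rQp425728cys7O '), ('u', 'g5z33798vp6QeB ')]

Pattern: one or more of a non-digit (captured); then 1 to 4 of a word character, then optionally whitespace, then one or more of one of [0u]; then one or more of a word character, then optionally any character (captured).
Scanning left to right: at [0:20] match 'dUJ 0rQp425728cys7O ', groups = ('dU', 'rQp425728cys7O '); at [20:38] match 'uuug5z33798vp6QeB ', groups = ('u', 'g5z33798vp6QeB ').
2 groups means each result is a tuple of 2 captured strings — 2 here.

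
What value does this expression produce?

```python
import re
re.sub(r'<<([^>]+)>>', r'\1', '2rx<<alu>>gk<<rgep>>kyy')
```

'2rxalugkrgepkyy'

Matches: at [3:10] → '<<alu>>'; at [12:20] → '<<rgep>>'.
`\1` in the replacement pulls in group 1's text for each match.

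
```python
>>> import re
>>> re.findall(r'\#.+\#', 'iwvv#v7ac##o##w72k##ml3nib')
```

Since nothing is captured, `findall` lists the 1 matched substring directly.

['#v7ac##o##w72k##']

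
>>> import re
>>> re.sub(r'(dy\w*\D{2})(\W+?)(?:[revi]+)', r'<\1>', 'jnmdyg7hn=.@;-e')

'jnm<dyg7hn=.>'

Each match is replaced using the text its own group 1 captured.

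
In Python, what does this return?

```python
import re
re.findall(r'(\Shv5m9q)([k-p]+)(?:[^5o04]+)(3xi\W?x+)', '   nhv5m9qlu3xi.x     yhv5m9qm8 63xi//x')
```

[('nhv5m9q', 'l', '3xi.x')]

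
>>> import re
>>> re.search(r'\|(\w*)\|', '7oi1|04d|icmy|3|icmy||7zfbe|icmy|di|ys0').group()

`re.search` tries every starting position until one works.
The match spans [4:9] → '|04d|'.
Captured: group 1 = '04d'.

'|04d|'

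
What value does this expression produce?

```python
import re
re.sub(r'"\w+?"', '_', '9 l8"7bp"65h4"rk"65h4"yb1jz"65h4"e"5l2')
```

Every occurrence is swapped for '_'.

'9 l8_65h4_65h4_65h4_5l2'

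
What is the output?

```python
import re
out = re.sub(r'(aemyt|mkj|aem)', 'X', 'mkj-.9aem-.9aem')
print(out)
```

Matches: at [0:3] → 'mkj'; at [6:9] → 'aem'; at [12:15] → 'aem'.
Every occurrence is swapped for 'X'.

X-.9X-.9X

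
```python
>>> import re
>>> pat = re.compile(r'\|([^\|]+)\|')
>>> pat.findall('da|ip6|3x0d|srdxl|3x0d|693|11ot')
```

With a single group, `findall` returns only what that group captured — 3 items.

['ip6', 'srdxl', '693']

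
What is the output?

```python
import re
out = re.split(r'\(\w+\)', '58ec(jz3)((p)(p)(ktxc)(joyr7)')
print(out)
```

['58ec', '(', '', '', '', '']

Each match becomes a cut point; 6 segments remain.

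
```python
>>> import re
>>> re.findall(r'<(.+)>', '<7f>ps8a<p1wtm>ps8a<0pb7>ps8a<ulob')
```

['7f>ps8a<p1wtm>ps8a<0pb7']

Matches: at [0:25] match '<7f>ps8a<p1wtm>ps8a<0pb7>', group 1 = '7f>ps8a<p1wtm>ps8a<0pb7'.
With a single group, `findall` returns only what that group captured — 1 item.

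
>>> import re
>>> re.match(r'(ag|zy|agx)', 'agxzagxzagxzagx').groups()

('ag',)

Alternation isn't longest-match — the leftmost alternative that fits at this position is chosen.
With `match`, the pattern is implicitly anchored at the beginning.
The match spans [0:2] → 'ag'.
Captured: group 1 = 'ag'.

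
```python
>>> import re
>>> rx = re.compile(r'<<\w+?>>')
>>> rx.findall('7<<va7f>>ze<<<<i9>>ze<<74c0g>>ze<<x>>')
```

['<<va7f>>', '<<i9>>', '<<74c0g>>', '<<x>>']

Since nothing is captured, `findall` lists the 4 matched substrings directly.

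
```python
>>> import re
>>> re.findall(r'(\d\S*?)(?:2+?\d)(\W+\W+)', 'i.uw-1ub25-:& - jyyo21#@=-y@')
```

[('1ub', '-:& - ')]

Multiple groups make `findall` return tuples — one 2-tuple for the one match.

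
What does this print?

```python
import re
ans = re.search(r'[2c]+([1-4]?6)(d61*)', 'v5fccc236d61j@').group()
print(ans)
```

ccc236d61

This matches one or more of one of [2c]; then optionally a character in [1-4], then a literal '6' (captured); then the literal 'd6', then zero or more of the literal '1' (captured).
Unlike `match`, `search` isn't anchored — it looks for the pattern anywhere in the string.
The match spans [3:12] → 'ccc236d61'.
Captured: group 1 = '36', group 2 = 'd61'.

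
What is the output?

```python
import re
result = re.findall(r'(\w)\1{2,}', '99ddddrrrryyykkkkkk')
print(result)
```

A backreference is literal: `\1` must see the identical characters the first group matched.
With a single group, `findall` returns only what that group captured — 4 items.

['d', 'r', 'y', 'k']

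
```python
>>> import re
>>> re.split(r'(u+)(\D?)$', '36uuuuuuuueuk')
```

['36uuuuuuuue', 'u', 'k', '']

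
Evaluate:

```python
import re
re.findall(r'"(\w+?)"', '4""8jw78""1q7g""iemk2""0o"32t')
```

['8jw78', '1q7g', 'iemk2', '0o']

With a single group, `findall` returns only what that group captured — 4 items.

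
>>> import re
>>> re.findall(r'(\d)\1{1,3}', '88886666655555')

['8', '6', '5']

The backreference `\1` re-matches whatever the first group consumed, character for character.
One capturing group, so `findall` returns just the captured substring from each match — 3 in all.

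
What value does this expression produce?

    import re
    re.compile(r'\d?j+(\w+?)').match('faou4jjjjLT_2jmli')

None

`re.match` won't scan ahead — the pattern has to work from the very first character.
Here the string doesn't start with a match, so the call returns None.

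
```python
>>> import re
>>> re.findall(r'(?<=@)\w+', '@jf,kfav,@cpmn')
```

['jf', 'cpmn']

The `(?=…)`/`(?<=…)` assertion just peeks at neighbouring text; it doesn't advance the match position.
Matches: at [1:3] → 'jf'; at [10:14] → 'cpmn'.
Since nothing is captured, `findall` lists the 2 matched substrings directly.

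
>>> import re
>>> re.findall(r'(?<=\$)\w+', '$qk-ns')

['qk']

Lookahead/lookbehind check context without consuming it, so the matched span excludes the asserted characters.
With no groups in the pattern, `findall` gives back each whole match — 1 here.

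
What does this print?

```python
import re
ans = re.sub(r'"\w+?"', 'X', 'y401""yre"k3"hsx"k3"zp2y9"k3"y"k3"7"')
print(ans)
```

Matches: at [5:10] → '"yre"'; at [12:17] → '"hsx"'; at [19:26] → '"zp2y9"'; at [28:31] → '"y"'; at [33:36] → '"7"'.
Each match is replaced by 'X'.

y401"Xk3Xk3Xk3Xk3X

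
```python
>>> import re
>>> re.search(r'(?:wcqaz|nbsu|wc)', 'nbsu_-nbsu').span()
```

(0, 4)

Unlike `match`, `search` isn't anchored — it looks for the pattern anywhere in the string.
The match spans [0:4] → 'nbsu'.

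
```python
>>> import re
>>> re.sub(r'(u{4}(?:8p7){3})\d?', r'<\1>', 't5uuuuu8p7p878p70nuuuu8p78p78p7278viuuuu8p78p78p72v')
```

't5uuuuu8p7p878p70n<uuuu8p78p78p7>78vi<uuuu8p78p78p7>v'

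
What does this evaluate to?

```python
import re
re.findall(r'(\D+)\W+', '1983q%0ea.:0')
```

The pattern matches one or more of a non-digit (captured); then one or more of a non-word character.
Matches: at [4:6] match 'q%', group 1 = 'q'; at [7:11] match 'ea.:', group 1 = 'ea.'.
With a single group, `findall` returns only what that group captured — 2 items.

['q', 'ea.']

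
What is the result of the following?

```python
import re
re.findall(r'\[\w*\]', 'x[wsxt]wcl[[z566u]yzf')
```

['[wsxt]', '[z566u]']

With no groups in the pattern, `findall` gives back each whole match — 2 here.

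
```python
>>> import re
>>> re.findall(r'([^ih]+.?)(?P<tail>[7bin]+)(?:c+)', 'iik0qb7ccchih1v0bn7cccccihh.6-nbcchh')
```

The pattern matches one or more of any character except [ih], then optionally any character (captured); then one or more of one of [7bin] (captured as 'tail'); then one or more of a literal 'c' (non-capturing group).
Matches: at [2:10] match 'k0qb7ccc', groups = ('k0qb', '7'); at [13:24] match '1v0bn7ccccc', groups = ('1v0bn', '7'); at [27:34] match '.6-nbcc', groups = ('.6-n', 'b').
2 groups means each result is a tuple of 2 captured strings — 3 here.

[('k0qb', '7'), ('1v0bn', '7'), ('.6-n', 'b')]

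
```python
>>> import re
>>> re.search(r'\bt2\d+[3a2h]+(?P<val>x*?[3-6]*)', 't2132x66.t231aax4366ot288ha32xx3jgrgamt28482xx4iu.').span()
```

This matches a word boundary (`\b`, zero-width); then the literal 't2', then one or more of a digit, then one or more of one of [3a2h]; then zero or more of the literal 'x' (lazy), then zero or more of a character in [3-6] (captured as 'val').
A `+?`/`*?`/`{m,n}?` starts at its minimum and grows only as far as needed for what follows to match.
`re.search` scans for the first position where the pattern succeeds.
The match spans [0:5] → 't2132'.
Captured: group 1 = ''.

(0, 5)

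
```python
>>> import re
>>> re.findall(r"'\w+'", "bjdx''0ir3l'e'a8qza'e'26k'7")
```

Since nothing is captured, `findall` lists the 3 matched substrings directly.

["'0ir3l'", "'a8qza'", "'26k'"]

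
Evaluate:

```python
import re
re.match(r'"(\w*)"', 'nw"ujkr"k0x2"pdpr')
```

None

With `match`, the pattern is implicitly anchored at the beginning.
Here position 0 doesn't satisfy it, so the call returns None.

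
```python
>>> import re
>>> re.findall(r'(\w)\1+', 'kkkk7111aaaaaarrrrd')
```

['k', '1', 'a', 'r']

A backreference is literal: `\1` must see the identical characters the first group matched.
Walking the string: at [0:4] match 'kkkk', group 1 = 'k'; at [5:8] match '111', group 1 = '1'; at [8:14] match 'aaaaaa', group 1 = 'a'; at [14:18] match 'rrrr', group 1 = 'r'.
Because there's exactly one group, `findall` drops the full match and keeps group 1 from each hit.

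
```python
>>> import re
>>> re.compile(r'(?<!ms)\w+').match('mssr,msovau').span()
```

(0, 4)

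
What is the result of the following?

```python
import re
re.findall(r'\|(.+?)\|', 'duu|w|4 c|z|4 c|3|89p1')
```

Scanning left to right: at [3:6] match '|w|', group 1 = 'w'; at [9:12] match '|z|', group 1 = 'z'; at [15:18] match '|3|', group 1 = '3'.
Because there's exactly one group, `findall` drops the full match and keeps group 1 from each hit.

['w', 'z', '3']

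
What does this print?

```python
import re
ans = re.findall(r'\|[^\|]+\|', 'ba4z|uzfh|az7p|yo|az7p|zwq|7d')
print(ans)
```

['|uzfh|', '|yo|', '|zwq|']

Scanning left to right: at [4:10] → '|uzfh|'; at [14:18] → '|yo|'; at [22:27] → '|zwq|'.
With no groups in the pattern, `findall` gives back each whole match — 3 here.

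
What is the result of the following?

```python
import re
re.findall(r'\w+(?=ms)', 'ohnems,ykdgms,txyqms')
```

['ohne', 'ykdg', 'txyq']

The positive lookaround only admits positions where the adjacent text matches; those characters stay outside the span.
Scanning left to right: at [0:4] → 'ohne'; at [7:11] → 'ykdg'; at [14:18] → 'txyq'.
No capturing groups, so `findall` returns the 3 full match strings.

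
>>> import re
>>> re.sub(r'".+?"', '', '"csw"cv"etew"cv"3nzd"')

'cvcv'

A non-greedy quantifier consumes as few characters as it can — just enough that the remainder of the pattern still matches from where it stops; whatever follows it matches normally.
Matches: at [0:5] → '"csw"'; at [7:13] → '"etew"'; at [15:21] → '"3nzd"'.
`sub` substitutes '' at each match site.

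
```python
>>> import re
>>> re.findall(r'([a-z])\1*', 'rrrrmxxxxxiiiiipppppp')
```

['r', 'm', 'x', 'i', 'p']

`\1` has to match the exact text group 1 already captured.
One capturing group, so `findall` returns just the captured substring from each match — 5 in all.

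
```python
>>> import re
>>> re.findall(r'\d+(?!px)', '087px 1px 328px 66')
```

['08', '32', '66']

A negative assertion filters positions out without eating any characters.
With no groups in the pattern, `findall` gives back each whole match — 3 here.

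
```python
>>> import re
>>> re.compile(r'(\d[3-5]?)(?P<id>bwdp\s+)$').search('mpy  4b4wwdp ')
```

None

Here the pattern never matches, so the call returns None.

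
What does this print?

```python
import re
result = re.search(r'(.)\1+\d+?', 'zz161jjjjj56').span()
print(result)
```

(0, 3)

`\1` has to match the exact text group 1 already captured.
Unlike `match`, `search` isn't anchored — it looks for the pattern anywhere in the string.
The match spans [0:3] → 'zz1'.
Captured: group 1 = 'z'.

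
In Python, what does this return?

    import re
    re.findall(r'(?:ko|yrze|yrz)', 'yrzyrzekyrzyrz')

['yrz', 'yrze', 'yrz', 'yrz']

Alternation tries branches left to right and keeps the first one that lets the overall match succeed at that position.
No capturing groups, so `findall` returns the 4 full match strings.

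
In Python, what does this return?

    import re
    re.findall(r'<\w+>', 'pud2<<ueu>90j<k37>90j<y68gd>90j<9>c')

['<ueu>', '<k37>', '<y68gd>', '<9>']

With no groups in the pattern, `findall` gives back each whole match — 4 here.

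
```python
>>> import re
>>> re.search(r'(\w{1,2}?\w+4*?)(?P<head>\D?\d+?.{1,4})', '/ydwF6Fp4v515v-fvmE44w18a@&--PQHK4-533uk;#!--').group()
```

'ydwF6Fp4v515v-fv'

This matches 1 to 2 of a word character (lazy), then one or more of a word character, then zero or more of a literal '4' (lazy) (captured); then optionally a non-digit, then one or more of a digit (lazy), then 1 to 4 of any character (captured as 'head').
`re.search` tries every starting position until one works.
The match spans [1:17] → 'ydwF6Fp4v515v-fv'.
Captured: group 1 = 'ydwF6Fp4v51', group 2 = '5v-fv'.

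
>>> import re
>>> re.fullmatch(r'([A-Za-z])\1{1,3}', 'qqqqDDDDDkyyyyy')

`\1` is not a pattern — it's the concrete string captured by group 1, re-applied verbatim.
`fullmatch` succeeds only if the pattern covers the string from start to end.
Here the string isn't matched end-to-end, so the call returns None.

None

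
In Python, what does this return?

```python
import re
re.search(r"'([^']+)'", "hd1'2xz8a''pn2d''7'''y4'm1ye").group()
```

`re.search` scans for the first position where the pattern succeeds.
The match spans [3:10] → "'2xz8a'".
Captured: group 1 = '2xz8a'.

"'2xz8a'"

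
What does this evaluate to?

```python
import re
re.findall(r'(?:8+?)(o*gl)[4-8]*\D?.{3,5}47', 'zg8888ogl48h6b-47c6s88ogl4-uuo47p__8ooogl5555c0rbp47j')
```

['ogl', 'ogl', 'ooogl']

The pattern matches one or more of a literal '8' (lazy) (non-capturing group); then zero or more of the literal 'o', then the literal 'gl' (captured); then zero or more of a character in [4-8]; then optionally a non-digit, then 3 to 5 of any character, then the literal '47'.
Because there's exactly one group, `findall` drops the full match and keeps group 1 from each hit.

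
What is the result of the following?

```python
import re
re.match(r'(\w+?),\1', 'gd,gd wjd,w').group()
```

A backreference is literal: `\1` must see the identical characters the first group matched.
With `match`, the pattern is implicitly anchored at the beginning.
The match spans [0:5] → 'gd,gd'.
Captured: group 1 = 'gd'.

'gd,gd'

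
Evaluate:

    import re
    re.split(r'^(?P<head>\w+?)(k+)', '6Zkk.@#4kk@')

['', '6Z', 'kk', '.@#4kk@']

A `+?`/`*?`/`{m,n}?` starts at its minimum and grows only as far as needed for what follows to match.
The group in the pattern means `split` returns the separators' captures alongside the pieces.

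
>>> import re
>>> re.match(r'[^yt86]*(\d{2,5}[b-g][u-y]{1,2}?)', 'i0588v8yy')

None

This matches zero or more of any character except [yt86]; then 2 to 5 of a digit, then a character in [b-g], then 1 to 2 of a character in [u-y] (lazy) (captured).
`re.match` won't scan ahead — the pattern has to work from the very first character.
Here the string doesn't start with a match, so the call returns None.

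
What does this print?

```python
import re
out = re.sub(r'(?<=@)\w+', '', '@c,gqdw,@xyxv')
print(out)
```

@,gqdw,@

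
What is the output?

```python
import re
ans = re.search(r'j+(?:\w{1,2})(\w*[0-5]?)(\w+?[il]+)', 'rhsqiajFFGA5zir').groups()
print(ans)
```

('GA5', 'zi')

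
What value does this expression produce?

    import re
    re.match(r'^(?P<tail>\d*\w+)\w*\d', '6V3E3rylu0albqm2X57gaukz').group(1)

The match spans [0:19] → '6V3E3rylu0albqm2X57'.
Captured: group 1 = '6V3E3rylu0albqm2X5'.

'6V3E3rylu0albqm2X5'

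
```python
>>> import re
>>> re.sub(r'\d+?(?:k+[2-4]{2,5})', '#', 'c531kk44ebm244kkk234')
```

The pattern matches one or more of a digit (lazy); then one or more of a literal 'k', then 2 to 5 of a character in [2-4] (non-capturing group).
Matches: at [1:8] → '531kk44'; at [11:20] → '244kkk234'.
Every occurrence is swapped for '#'.

'c#ebm#'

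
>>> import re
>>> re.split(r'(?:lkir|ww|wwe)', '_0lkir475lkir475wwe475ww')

['_0', '475', '475', 'e475', '']

The regex engine tests alternatives in the order written; an earlier branch that matches wins even if a later one would match more.
Matches to split on: at [2:6] → 'lkir'; at [9:13] → 'lkir'; at [16:18] → 'ww'; at [22:24] → 'ww'.
`split` removes every match and returns the 5 fragments in between.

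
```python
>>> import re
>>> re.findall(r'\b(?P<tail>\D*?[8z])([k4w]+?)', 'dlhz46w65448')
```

[('dlhz', '4')]

With 2 capturing groups, `findall` returns a 2-tuple per match.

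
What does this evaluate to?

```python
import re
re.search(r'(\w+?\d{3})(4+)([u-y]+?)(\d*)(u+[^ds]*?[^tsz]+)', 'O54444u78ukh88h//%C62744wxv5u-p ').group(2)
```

'44'

The match spans [0:32] → 'O54444u78ukh88h//%C62744wxv5u-p '.
Captured: group 1 = 'O544', group 2 = '44', group 3 = 'u', group 4 = '78', group 5 = 'ukh88h//%C62744wxv5u-p '.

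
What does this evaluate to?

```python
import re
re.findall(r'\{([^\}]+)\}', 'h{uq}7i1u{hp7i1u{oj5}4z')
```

Because there's exactly one group, `findall` drops the full match and keeps group 1 from each hit.

['uq', 'hp7i1u{oj5']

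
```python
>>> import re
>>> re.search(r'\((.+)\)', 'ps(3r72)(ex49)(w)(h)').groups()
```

('3r72)(ex49)(w)(h',)

The match spans [2:20] → '(3r72)(ex49)(w)(h)'.
Captured: group 1 = '3r72)(ex49)(w)(h'.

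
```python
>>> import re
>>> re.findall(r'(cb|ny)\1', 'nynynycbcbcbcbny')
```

`\1` is not a pattern — it's the concrete string captured by group 1, re-applied verbatim.
Scanning left to right: at [0:4] match 'nyny', group 1 = 'ny'; at [6:10] match 'cbcb', group 1 = 'cb'; at [10:14] match 'cbcb', group 1 = 'cb'.
`findall` collects group 1 from each match (3 total).

['ny', 'cb', 'cb']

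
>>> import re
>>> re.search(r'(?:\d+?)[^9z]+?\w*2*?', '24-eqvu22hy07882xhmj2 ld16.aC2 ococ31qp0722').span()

(0, 2)

Because the quantifier is non-greedy, it stops expanding at the earliest point where the rest of the pattern can succeed.
The match spans [0:2] → '24'.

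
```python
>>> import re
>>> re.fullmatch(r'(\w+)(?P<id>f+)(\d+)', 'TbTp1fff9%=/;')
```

None

`re.fullmatch` is like wrapping the pattern in `^…$` (in single-line mode).
Here the pattern can't cover the whole string, so the call returns None.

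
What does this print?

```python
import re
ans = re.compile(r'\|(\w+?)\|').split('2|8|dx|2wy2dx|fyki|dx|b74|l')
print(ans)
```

['2', '8', 'dx', '2wy2dx', 'fyki', 'dx', 'b74|l']

Matches to split on: at [1:4] → '|8|'; at [6:14] → '|2wy2dx|'; at [18:22] → '|dx|'.
The group in the pattern means `split` returns the separators' captures alongside the pieces.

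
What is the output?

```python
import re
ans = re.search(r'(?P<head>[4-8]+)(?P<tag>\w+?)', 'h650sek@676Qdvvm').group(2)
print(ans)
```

0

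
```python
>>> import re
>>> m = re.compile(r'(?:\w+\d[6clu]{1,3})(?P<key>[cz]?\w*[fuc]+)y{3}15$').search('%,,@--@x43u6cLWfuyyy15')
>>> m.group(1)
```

The pattern matches one or more of a word character, then a digit, then 1 to 3 of one of [6clu] (non-capturing group); then optionally one of [cz], then zero or more of a word character, then one or more of one of [fuc] (captured as 'key'); then exactly 3 of a literal 'y', then the literal '15'; then anchored at the end.
`search` walks the string left to right and returns the first match it finds.
The match spans [7:22] → 'x43u6cLWfuyyy15'.
Captured: group 1 = 'LWfu'.

'LWfu'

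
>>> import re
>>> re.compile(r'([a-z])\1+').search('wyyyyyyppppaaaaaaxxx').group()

The backreference `\1` re-matches whatever the first group consumed, character for character.
The match spans [1:7] → 'yyyyyy'.

'yyyyyy'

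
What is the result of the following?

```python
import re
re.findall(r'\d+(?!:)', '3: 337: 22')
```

['33', '22']

`(?!…)`/`(?<!…)` only lets a position through if the neighbouring text does NOT match; no characters are consumed.
Scanning left to right: at [3:5] → '33'; at [8:10] → '22'.
Since nothing is captured, `findall` lists the 2 matched substrings directly.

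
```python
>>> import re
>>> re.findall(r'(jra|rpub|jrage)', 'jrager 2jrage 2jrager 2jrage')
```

['jra', 'jra', 'jra', 'jra']

Alternation tries branches left to right and keeps the first one that lets the overall match succeed at that position.
One capturing group, so `findall` returns just the captured substring from each match — 4 in all.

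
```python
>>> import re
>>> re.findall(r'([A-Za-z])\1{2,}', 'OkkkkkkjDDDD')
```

After group 1 captures some text, `\1` only succeeds where that same text appears again.
Matches: at [1:7] match 'kkkkkk', group 1 = 'k'; at [8:12] match 'DDDD', group 1 = 'D'.
One capturing group, so `findall` returns just the captured substring from each match — 2 in all.

['k', 'D']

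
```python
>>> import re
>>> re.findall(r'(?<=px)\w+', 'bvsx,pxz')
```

The `(?=…)`/`(?<=…)` assertion just peeks at neighbouring text; it doesn't advance the match position.
With no groups in the pattern, `findall` gives back each whole match — 1 here.

['z']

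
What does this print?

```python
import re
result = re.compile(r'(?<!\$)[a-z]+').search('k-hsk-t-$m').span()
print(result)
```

The negative lookaround is zero-width — it rules out positions where the adjacent text would match, without consuming anything.
`re.search` tries every starting position until one works.
The match spans [0:1] → 'k'.

(0, 1)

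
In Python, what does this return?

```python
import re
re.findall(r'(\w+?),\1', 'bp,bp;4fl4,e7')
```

A backreference is literal: `\1` must see the identical characters the first group matched.
With a single group, `findall` returns only what that group captured — 1 item.

['bp']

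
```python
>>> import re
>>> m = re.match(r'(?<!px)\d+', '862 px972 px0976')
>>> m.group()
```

Because the assertion is negative and zero-width, positions next to the forbidden text are skipped.
`re.match` won't scan ahead — the pattern has to work from the very first character.
The match spans [0:3] → '862'.

'862'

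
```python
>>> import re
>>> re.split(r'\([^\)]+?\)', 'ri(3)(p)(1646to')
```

Matches to split on: at [2:5] → '(3)'; at [5:8] → '(p)'.
Each match becomes a cut point; 3 segments remain.

['ri', '', '(1646to']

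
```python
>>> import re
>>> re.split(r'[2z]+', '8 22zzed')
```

['8 ', 'ed']

Pattern: one or more of one of [2z].
Matches to split on: at [2:6] → '22zz'.
The string is cut at each match, leaving 2 pieces.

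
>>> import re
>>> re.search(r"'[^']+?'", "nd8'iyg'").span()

The match spans [3:8] → "'iyg'".

(3, 8)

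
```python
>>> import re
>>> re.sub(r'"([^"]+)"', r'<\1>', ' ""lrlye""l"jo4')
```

' "<lrlye><l>jo4'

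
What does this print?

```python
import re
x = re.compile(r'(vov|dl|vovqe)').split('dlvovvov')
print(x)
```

['', 'dl', '', 'vov', '', 'vov', '']

The group in the pattern means `split` returns the separators' captures alongside the pieces.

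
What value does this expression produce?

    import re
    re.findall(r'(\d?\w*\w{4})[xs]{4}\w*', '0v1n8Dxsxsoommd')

['0v1n8D']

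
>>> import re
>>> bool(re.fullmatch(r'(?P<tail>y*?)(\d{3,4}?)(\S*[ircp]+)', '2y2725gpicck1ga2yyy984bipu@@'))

False

The pattern matches zero or more of a literal 'y' (lazy) (captured as 'tail'); then 3 to 4 of a digit (lazy) (captured); then zero or more of a non-whitespace character, then one or more of one of [ircp] (captured).
`re.fullmatch` is like wrapping the pattern in `^…$` (in single-line mode).
Here the pattern can't cover the whole string, so the call returns None, and `bool(None)` is False.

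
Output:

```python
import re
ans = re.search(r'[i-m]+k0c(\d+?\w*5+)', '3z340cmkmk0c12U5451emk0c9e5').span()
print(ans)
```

The pattern matches one or more of a character in [i-m], then the literal 'k0c'; then one or more of a digit (lazy), then zero or more of a word character, then one or more of the literal '5' (captured).
`search` walks the string left to right and returns the first match it finds.
The match spans [6:27] → 'mkmk0c12U5451emk0c9e5'.
Captured: group 1 = '12U5451emk0c9e5'.

(6, 27)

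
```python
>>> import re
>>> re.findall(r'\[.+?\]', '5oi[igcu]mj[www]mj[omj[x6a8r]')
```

A `+?`/`*?`/`{m,n}?` starts at its minimum and grows only as far as needed for what follows to match.
Matches: at [3:9] → '[igcu]'; at [11:16] → '[www]'; at [18:29] → '[omj[x6a8r]'.
No capturing groups, so `findall` returns the 3 full match strings.

['[igcu]', '[www]', '[omj[x6a8r]']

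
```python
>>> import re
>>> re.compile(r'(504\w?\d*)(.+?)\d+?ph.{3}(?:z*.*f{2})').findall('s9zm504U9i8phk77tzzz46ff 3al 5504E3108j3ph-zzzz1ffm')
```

[('504U9', 'i')]

The pattern matches the literal '504', then optionally a word character, then zero or more of a digit (captured); then one or more of any character (lazy) (captured); then one or more of a digit (lazy), then the literal 'ph', then exactly 3 of any character; then zero or more of the literal 'z', then zero or more of any character, then exactly 2 of a literal 'f' (non-capturing group).
The `?` after the quantifier makes it lazy — it takes as little as possible before letting the rest of the pattern try.
Matches: at [4:50] match '504U9i8phk77tzzz46ff 3al 5504E3108j3ph-zzzz1ff', groups = ('504U9', 'i').
`findall` packs the 2 group values into a tuple for every match.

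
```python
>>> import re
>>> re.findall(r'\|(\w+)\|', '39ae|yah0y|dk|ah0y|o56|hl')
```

['yah0y', 'ah0y']

With a single group, `findall` returns only what that group captured — 2 items.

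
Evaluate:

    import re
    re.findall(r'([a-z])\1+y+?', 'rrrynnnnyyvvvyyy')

['r', 'n', 'v']

A backreference is literal: `\1` must see the identical characters the first group matched.
Walking the string: at [0:4] match 'rrry', group 1 = 'r'; at [4:9] match 'nnnny', group 1 = 'n'; at [10:14] match 'vvvy', group 1 = 'v'.
Because there's exactly one group, `findall` drops the full match and keeps group 1 from each hit.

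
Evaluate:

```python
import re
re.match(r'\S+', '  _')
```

None

`re.match` only tries the pattern at the start of the string.
Here the pattern fails at index 0, so the call returns None.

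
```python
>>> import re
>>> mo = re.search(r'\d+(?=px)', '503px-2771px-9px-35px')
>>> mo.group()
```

The `(?=…)`/`(?<=…)` assertion just peeks at neighbouring text; it doesn't advance the match position.
`re.search` scans for the first position where the pattern succeeds.
The match spans [0:3] → '503'.

'503'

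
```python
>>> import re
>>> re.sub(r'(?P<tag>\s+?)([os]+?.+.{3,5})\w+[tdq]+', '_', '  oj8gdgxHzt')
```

'_'

Pattern: one or more of whitespace (lazy) (captured as 'tag'); then one or more of one of [os] (lazy), then one or more of any character, then 3 to 5 of any character (captured); then one or more of a word character; then one or more of one of [tdq].
Every occurrence is swapped for '_'.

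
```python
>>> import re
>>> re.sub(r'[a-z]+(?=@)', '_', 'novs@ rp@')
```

'_@ _@'

The `(?=…)`/`(?<=…)` assertion just peeks at neighbouring text; it doesn't advance the match position.
Every occurrence is swapped for '_'.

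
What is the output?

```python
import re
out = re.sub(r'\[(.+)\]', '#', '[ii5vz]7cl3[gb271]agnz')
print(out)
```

`sub` substitutes '#' at each match site.

#agnz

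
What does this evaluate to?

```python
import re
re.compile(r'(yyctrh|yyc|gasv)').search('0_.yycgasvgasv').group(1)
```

Unlike `match`, `search` isn't anchored — it looks for the pattern anywhere in the string.
The match spans [3:6] → 'yyc'.
Captured: group 1 = 'yyc'.

'yyc'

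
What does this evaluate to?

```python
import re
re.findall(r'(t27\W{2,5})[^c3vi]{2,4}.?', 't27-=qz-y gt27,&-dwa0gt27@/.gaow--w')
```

['t27-=', 't27,&-', 't27@/.']

This matches the literal 't27', then 2 to 5 of a non-word character (captured); then 2 to 4 of any character except [c3vi], then optionally any character.
With a single group, `findall` returns only what that group captured — 3 items.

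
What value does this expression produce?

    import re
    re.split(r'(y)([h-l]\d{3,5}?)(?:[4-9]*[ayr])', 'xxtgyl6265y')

['xxtg', 'y', 'l626', '']

Pattern: a literal 'y' (captured); then a character in [h-l], then 3 to 5 of a digit (lazy) (captured); then zero or more of a character in [4-9], then one of [ayr] (non-capturing group).
Lazy quantifiers expand one character at a time until the remainder of the pattern can match.
Matches to split on: at [4:11] → 'yl6265y'.
The group in the pattern means `split` returns the separators' captures alongside the pieces.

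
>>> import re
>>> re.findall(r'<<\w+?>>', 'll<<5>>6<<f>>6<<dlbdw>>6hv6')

['<<5>>', '<<f>>', '<<dlbdw>>']

`findall` yields the raw match text (3 of them) because the pattern has no groups.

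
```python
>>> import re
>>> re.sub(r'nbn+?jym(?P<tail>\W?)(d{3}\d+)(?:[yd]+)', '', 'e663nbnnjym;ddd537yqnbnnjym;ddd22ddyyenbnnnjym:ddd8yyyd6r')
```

'e663qe6r'

The pattern matches the literal 'nb', then one or more of a literal 'n' (lazy), then the literal 'jym'; then optionally a non-word character (captured as 'tail'); then exactly 3 of the literal 'd', then one or more of a digit (captured); then one or more of one of [yd] (non-capturing group).
Each match is replaced by ''.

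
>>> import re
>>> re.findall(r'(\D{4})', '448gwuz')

This matches exactly 4 of a non-digit (captured).
`findall` collects group 1 from the one match (1 total).

['gwuz']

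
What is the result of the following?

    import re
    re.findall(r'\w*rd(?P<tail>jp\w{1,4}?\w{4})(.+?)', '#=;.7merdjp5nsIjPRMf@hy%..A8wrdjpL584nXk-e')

The pattern matches zero or more of a word character, then the literal 'rd'; then the literal 'jp', then 1 to 4 of a word character (lazy), then exactly 4 of a word character (captured as 'tail'); then one or more of any character (lazy) (captured).
With the lazy modifier that quantifier settles for the fewest repetitions that let the rest of the pattern succeed (the atoms after it are unaffected and can still be greedy).
Walking the string: at [4:17] match '7merdjp5nsIjP', groups = ('jp5nsIj', 'P'); at [26:39] match 'A8wrdjpL584nX', groups = ('jpL584n', 'X').
With 2 capturing groups, `findall` returns a 2-tuple per match.

[('jp5nsIj', 'P'), ('jpL584n', 'X')]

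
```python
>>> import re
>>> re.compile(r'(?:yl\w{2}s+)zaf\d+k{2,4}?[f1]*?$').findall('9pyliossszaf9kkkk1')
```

With no groups in the pattern, `findall` gives back each whole match — 1 here.

['yliossszaf9kkkk1']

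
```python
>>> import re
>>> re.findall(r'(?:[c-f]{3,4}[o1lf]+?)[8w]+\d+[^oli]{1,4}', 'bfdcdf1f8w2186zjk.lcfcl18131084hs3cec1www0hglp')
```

['fdcdf1f8w2186zjk.', 'cfcl18131084hs3c']

This matches 3 to 4 of a character in [c-f], then one or more of one of [o1lf] (lazy) (non-capturing group); then one or more of one of [8w], then one or more of a digit, then 1 to 4 of any character except [oli].
Scanning left to right: at [1:18] → 'fdcdf1f8w2186zjk.'; at [19:35] → 'cfcl18131084hs3c'.
Since nothing is captured, `findall` lists the 2 matched substrings directly.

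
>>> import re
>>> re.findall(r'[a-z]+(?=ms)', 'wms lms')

Because the assertion is zero-width, the text it checks is not consumed and won't appear in the result.
`findall` yields the raw match text (2 of them) because the pattern has no groups.

['w', 'l']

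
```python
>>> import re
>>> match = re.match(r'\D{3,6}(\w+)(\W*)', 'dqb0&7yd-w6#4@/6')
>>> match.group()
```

'dqb0&'

`match` is anchored at position 0; if the pattern doesn't fit there, it returns None.
The match spans [0:5] → 'dqb0&'.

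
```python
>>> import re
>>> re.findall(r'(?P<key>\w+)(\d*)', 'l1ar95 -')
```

Pattern: one or more of a word character (captured as 'key'); then zero or more of a digit (captured).
Multiple groups make `findall` return tuples — one 2-tuple for the one match.

[('l1ar95', '')]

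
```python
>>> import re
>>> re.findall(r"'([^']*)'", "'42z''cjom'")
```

['42z', 'cjom']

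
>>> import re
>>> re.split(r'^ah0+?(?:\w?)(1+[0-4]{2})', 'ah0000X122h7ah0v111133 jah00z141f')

The pattern matches anchored at the start of the string; then the literal 'ah', then one or more of the literal '0' (lazy); then optionally a word character (non-capturing group); then one or more of a literal '1', then exactly 2 of a character in [0-4] (captured).
Matches to split on: at [0:10] → 'ah0000X122'.
`re.split` interleaves the captured-group text with the surrounding fragments.

['', '122', 'h7ah0v111133 jah00z141f']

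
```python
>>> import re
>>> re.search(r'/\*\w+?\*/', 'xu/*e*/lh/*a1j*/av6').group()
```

'/*e*/'

The match spans [2:7] → '/*e*/'.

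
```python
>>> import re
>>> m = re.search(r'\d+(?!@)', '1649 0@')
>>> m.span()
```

(0, 4)

Because the assertion is negative and zero-width, positions next to the forbidden text are skipped.
`search` walks the string left to right and returns the first match it finds.
The match spans [0:4] → '1649'.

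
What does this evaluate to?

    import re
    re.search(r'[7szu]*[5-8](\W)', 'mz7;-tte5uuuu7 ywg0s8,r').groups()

(';',)

The match spans [1:4] → 'z7;'.
Captured: group 1 = ';'.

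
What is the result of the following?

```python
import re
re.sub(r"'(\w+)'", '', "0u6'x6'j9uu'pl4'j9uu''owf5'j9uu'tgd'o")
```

Matches: at [3:7] → "'x6'"; at [11:16] → "'pl4'"; at [21:27] → "'owf5'"; at [31:36] → "'tgd'".
Each match is replaced by ''.

"0u6j9uuj9uu'j9uuo"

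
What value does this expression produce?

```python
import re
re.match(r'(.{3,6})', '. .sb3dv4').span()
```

(0, 6)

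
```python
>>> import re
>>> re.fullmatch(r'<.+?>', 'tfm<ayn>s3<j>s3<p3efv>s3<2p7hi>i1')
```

For `fullmatch`, every character of the input must be accounted for by the pattern.
Here the string isn't matched end-to-end, so the call returns None.

None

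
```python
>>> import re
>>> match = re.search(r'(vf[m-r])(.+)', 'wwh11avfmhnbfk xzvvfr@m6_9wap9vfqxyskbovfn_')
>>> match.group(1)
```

'vfm'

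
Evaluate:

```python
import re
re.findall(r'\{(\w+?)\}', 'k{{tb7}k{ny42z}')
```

['tb7', 'ny42z']

Matches: at [2:7] match '{tb7}', group 1 = 'tb7'; at [8:15] match '{ny42z}', group 1 = 'ny42z'.
One capturing group, so `findall` returns just the captured substring from each match — 2 in all.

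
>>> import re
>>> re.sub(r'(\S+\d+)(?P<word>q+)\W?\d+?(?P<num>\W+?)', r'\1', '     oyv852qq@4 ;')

This matches one or more of a non-whitespace character, then one or more of a digit (captured); then one or more of a literal 'q' (captured as 'word'); then optionally a non-word character, then one or more of a digit (lazy); then one or more of a non-word character (lazy) (captured as 'num').
A `+?`/`*?`/`{m,n}?` starts at its minimum and grows only as far as needed for what follows to match.
Matches: at [5:16] → 'oyv852qq@4 '.
The replacement refers to a captured group, so each match is rewritten using its own captured text.

'     oyv852;'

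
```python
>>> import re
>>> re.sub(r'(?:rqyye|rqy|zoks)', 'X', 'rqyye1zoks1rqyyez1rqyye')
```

Alternation tries branches left to right and keeps the first one that lets the overall match succeed at that position.
Matches: at [0:5] → 'rqyye'; at [6:10] → 'zoks'; at [11:16] → 'rqyye'; at [18:23] → 'rqyye'.
Every occurrence is swapped for 'X'.

'X1X1Xz1X'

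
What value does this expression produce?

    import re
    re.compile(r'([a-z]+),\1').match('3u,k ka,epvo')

None

`\1` is not a pattern — it's the concrete string captured by group 1, re-applied verbatim.
With `match`, the pattern is implicitly anchored at the beginning.
Here the pattern fails at index 0, so the call returns None.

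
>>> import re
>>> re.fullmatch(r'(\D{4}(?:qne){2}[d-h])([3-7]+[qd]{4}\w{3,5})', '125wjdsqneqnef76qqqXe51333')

None

For `fullmatch`, every character of the input must be accounted for by the pattern.
Here there's no way to consume every character, so the call returns None.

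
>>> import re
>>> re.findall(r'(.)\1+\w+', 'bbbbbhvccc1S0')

['b']

A backreference is literal: `\1` must see the identical characters the first group matched.
Scanning left to right: at [0:13] match 'bbbbbhvccc1S0', group 1 = 'b'.
`findall` collects group 1 from the one match (1 total).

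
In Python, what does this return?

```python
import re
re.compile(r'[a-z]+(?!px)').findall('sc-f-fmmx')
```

`(?!…)`/`(?<!…)` only lets a position through if the neighbouring text does NOT match; no characters are consumed.
Scanning left to right: at [0:2] → 'sc'; at [3:4] → 'f'; at [5:9] → 'fmmx'.
Since nothing is captured, `findall` lists the 3 matched substrings directly.

['sc', 'f', 'fmmx']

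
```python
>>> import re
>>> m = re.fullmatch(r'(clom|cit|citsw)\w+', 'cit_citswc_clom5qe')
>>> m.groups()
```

`re.fullmatch` is like wrapping the pattern in `^…$` (in single-line mode).
The match spans [0:18] → 'cit_citswc_clom5qe'.
Captured: group 1 = 'cit'.

('cit',)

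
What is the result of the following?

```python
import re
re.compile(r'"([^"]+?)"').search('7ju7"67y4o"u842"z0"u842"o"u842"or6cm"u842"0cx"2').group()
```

`search` walks the string left to right and returns the first match it finds.
The match spans [4:11] → '"67y4o"'.
Captured: group 1 = '67y4o'.

'"67y4o"'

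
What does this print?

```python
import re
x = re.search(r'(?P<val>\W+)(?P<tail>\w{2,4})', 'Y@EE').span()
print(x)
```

(1, 4)

The pattern matches one or more of a non-word character (captured as 'val'); then 2 to 4 of a word character (captured as 'tail').
`re.search` scans for the first position where the pattern succeeds.
The match spans [1:4] → '@EE'.
Captured: group 1 = '@', group 2 = 'EE'.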